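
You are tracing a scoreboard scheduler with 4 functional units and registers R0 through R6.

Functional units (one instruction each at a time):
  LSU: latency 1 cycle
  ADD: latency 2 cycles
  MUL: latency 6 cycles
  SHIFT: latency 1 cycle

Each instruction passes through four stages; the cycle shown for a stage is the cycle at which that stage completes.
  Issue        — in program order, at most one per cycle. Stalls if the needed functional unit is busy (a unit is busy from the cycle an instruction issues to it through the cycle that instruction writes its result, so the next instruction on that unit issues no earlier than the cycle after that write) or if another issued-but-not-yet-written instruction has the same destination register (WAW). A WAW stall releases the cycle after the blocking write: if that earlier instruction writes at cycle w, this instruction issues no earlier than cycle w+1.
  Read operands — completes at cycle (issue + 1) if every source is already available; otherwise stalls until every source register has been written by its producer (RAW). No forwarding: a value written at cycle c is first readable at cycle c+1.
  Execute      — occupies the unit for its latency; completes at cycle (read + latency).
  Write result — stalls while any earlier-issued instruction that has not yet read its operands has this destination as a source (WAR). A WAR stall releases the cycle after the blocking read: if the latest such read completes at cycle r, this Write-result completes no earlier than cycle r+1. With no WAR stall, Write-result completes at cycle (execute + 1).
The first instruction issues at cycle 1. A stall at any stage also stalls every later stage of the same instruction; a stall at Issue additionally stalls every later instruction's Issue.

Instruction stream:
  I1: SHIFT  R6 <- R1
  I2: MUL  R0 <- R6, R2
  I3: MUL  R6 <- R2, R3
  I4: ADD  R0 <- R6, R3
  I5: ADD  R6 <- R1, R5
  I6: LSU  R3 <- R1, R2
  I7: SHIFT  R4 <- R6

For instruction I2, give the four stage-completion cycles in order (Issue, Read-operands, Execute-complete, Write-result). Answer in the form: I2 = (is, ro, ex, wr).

[I1] 1/2/3/4
[I2] 2/5/11/12  (RAW R6: wait I1 write@4)
[I3] 13/14/20/21  (struct: MUL busy until I2 writes@12)
[I4] 14/22/24/25  (RAW R6: wait I3 write@21)
[I5] 26/27/29/30  (struct: ADD busy until I4 writes@25)
[I6] 27/28/29/30
[I7] 28/31/32/33  (RAW R6: wait I5 write@30)

I2 = (2, 5, 11, 12)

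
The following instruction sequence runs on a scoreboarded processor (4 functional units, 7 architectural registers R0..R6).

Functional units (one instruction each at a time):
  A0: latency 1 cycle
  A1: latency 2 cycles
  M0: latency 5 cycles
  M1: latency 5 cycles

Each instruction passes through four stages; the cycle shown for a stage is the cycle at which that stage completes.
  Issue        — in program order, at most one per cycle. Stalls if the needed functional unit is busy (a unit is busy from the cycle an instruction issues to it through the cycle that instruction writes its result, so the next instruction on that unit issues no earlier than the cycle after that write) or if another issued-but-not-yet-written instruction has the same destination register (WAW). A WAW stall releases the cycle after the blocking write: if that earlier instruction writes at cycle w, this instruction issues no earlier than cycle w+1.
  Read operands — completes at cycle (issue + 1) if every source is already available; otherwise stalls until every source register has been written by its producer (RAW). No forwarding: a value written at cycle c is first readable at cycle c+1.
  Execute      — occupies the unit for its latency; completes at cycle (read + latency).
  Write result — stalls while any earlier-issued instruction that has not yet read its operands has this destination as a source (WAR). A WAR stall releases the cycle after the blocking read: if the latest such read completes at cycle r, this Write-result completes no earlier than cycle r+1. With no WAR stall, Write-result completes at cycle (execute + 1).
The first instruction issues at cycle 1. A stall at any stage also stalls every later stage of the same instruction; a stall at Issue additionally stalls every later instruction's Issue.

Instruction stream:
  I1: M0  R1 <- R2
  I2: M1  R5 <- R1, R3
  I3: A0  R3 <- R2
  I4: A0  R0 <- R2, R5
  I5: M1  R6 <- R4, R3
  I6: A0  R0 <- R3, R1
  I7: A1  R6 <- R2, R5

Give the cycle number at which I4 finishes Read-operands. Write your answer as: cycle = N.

I1 -> (1, 2, 7, 8)
I2 -> (2, 9, 14, 15)  // RAW R1: wait I1 write@8
I3 -> (3, 4, 5, 10)  // WAR R3: wait I2 read@9
I4 -> (11, 16, 17, 18)  // struct: A0 busy until I3 writes@10, RAW R5: wait I2 write@15
I5 -> (16, 17, 22, 23)  // struct: M1 busy until I2 writes@15
I6 -> (19, 20, 21, 22)  // struct: A0 busy until I4 writes@18
I7 -> (24, 25, 27, 28)  // WAW R6: wait I5 write@23

cycle = 16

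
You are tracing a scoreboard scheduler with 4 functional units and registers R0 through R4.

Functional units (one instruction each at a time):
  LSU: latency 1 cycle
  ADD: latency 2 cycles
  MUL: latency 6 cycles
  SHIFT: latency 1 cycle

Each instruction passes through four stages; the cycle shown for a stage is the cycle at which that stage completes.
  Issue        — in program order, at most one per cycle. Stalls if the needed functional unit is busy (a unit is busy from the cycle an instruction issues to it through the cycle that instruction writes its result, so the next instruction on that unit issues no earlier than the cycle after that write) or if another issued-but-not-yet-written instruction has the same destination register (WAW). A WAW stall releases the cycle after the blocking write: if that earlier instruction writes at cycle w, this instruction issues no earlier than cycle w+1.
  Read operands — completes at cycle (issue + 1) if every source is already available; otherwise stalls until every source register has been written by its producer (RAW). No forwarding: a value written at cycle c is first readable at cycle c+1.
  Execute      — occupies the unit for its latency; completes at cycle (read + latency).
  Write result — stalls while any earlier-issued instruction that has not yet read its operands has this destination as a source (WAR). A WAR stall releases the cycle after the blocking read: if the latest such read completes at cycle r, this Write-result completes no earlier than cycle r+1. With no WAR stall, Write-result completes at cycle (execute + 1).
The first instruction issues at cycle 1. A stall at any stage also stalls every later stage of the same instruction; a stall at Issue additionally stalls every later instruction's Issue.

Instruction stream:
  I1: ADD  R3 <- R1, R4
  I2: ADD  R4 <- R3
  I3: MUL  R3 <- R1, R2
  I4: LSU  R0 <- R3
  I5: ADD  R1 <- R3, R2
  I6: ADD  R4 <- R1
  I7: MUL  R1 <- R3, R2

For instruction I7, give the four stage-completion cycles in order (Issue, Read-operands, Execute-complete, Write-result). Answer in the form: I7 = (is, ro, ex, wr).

I1: IS=1 RO=2 EX=4 WR=5
I2: IS=6 RO=7 EX=9 WR=10  [struct: ADD busy until I1 writes@5]
I3: IS=7 RO=8 EX=14 WR=15
I4: IS=8 RO=16 EX=17 WR=18  [RAW R3: wait I3 write@15]
I5: IS=11 RO=16 EX=18 WR=19  [struct: ADD busy until I2 writes@10; RAW R3: wait I3 write@15]
I6: IS=20 RO=21 EX=23 WR=24  [struct: ADD busy until I5 writes@19]
I7: IS=21 RO=22 EX=28 WR=29

I7 = (21, 22, 28, 29)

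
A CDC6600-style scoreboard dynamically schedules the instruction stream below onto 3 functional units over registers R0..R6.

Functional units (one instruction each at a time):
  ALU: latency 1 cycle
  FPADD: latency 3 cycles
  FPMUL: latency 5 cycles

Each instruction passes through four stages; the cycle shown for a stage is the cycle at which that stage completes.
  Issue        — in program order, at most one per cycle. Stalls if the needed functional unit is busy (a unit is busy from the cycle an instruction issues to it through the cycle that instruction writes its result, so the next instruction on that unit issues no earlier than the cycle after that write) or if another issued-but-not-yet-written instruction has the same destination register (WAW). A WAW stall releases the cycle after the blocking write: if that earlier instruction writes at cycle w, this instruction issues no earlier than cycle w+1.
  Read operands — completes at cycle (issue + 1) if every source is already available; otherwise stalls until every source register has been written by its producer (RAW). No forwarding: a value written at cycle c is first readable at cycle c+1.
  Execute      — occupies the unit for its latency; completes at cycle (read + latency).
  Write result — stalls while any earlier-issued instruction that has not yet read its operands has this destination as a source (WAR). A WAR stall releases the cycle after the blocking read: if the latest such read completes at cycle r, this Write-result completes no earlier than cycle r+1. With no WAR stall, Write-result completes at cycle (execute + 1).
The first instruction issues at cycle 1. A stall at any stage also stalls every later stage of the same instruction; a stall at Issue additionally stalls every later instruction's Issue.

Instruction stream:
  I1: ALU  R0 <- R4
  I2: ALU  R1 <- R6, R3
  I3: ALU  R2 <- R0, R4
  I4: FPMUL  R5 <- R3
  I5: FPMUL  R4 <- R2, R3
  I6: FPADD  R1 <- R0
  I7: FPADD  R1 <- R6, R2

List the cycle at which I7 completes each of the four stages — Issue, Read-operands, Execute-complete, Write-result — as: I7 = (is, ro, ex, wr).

I7 = (25, 26, 29, 30)

I1  is:1  ro:2  ex:3  wr:4
I2  is:5  ro:6  ex:7  wr:8  — struct: ALU busy until I1 writes@4
I3  is:9  ro:10  ex:11  wr:12  — struct: ALU busy until I2 writes@8
I4  is:10  ro:11  ex:16  wr:17
I5  is:18  ro:19  ex:24  wr:25  — struct: FPMUL busy until I4 writes@17
I6  is:19  ro:20  ex:23  wr:24
I7  is:25  ro:26  ex:29  wr:30  — struct: FPADD busy until I6 writes@24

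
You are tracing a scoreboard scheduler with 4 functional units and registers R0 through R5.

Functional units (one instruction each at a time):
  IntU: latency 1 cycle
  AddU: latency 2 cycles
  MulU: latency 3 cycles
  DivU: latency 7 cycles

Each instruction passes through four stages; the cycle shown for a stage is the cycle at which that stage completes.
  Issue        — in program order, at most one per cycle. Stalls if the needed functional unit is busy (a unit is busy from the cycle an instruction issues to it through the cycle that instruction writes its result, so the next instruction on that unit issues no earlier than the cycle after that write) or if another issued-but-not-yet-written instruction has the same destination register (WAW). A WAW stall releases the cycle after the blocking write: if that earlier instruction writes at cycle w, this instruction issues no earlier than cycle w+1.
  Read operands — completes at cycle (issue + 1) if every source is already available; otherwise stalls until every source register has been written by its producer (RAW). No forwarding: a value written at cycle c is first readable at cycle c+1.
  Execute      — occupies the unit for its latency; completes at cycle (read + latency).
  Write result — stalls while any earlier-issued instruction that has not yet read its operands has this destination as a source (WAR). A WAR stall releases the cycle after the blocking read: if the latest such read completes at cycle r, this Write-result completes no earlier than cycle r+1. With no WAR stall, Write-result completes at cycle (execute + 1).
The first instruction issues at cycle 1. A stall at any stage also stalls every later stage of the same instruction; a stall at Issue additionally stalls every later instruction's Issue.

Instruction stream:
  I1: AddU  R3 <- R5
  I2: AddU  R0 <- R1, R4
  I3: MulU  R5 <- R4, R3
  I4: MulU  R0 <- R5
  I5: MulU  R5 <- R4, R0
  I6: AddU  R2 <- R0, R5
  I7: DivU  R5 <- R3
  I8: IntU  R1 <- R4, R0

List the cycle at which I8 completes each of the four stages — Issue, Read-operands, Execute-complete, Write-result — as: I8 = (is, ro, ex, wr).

I8 = (26, 27, 28, 29)

I1: IS=1 RO=2 EX=4 WR=5
I2: IS=6 RO=7 EX=9 WR=10  [struct: AddU busy until I1 writes@5]
I3: IS=7 RO=8 EX=11 WR=12
I4: IS=13 RO=14 EX=17 WR=18  [struct: MulU busy until I3 writes@12]
I5: IS=19 RO=20 EX=23 WR=24  [struct: MulU busy until I4 writes@18]
I6: IS=20 RO=25 EX=27 WR=28  [RAW R5: wait I5 write@24]
I7: IS=25 RO=26 EX=33 WR=34  [WAW R5: wait I5 write@24]
I8: IS=26 RO=27 EX=28 WR=29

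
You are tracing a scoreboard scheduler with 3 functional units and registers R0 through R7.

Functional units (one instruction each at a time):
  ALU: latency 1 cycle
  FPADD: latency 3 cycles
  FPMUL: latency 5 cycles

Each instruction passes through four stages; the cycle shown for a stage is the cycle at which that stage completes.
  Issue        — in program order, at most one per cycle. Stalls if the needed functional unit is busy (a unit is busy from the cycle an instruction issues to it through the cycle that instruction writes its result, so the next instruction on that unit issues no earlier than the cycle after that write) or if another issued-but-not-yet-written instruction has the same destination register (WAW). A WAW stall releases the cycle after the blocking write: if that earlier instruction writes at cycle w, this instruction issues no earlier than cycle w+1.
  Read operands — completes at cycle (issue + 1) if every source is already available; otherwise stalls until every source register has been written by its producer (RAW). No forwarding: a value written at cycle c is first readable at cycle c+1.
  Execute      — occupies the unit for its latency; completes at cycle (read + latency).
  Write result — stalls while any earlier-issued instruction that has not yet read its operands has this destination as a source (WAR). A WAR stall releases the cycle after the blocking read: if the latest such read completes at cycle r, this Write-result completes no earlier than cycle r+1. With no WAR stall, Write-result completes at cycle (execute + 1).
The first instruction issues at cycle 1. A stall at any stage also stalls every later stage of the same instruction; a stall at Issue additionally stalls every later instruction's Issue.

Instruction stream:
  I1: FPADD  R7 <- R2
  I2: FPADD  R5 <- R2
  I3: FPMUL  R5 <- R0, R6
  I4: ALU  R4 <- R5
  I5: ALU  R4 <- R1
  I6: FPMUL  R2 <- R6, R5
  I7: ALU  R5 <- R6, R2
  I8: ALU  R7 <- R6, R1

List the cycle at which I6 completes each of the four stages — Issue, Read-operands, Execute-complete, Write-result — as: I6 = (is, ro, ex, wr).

c1: I1 issues→FPADD
c2: I1 reads
c5: I1 exec-done
c6: I1 writes R7
c7: I2 issues→FPADD
c8: I2 reads
c11: I2 exec-done
c12: I2 writes R5
c13: I3 issues→FPMUL
c14: I3 reads, I4 issues→ALU
c19: I3 exec-done
c20: I3 writes R5
c21: I4 reads
c22: I4 exec-done
c23: I4 writes R4
c24: I5 issues→ALU
c25: I5 reads, I6 issues→FPMUL
c26: I5 exec-done, I6 reads
c27: I5 writes R4
c28: I7 issues→ALU
c31: I6 exec-done
c32: I6 writes R2
c33: I7 reads
c34: I7 exec-done
c35: I7 writes R5
c36: I8 issues→ALU
c37: I8 reads
c38: I8 exec-done
c39: I8 writes R7

I6 = (25, 26, 31, 32)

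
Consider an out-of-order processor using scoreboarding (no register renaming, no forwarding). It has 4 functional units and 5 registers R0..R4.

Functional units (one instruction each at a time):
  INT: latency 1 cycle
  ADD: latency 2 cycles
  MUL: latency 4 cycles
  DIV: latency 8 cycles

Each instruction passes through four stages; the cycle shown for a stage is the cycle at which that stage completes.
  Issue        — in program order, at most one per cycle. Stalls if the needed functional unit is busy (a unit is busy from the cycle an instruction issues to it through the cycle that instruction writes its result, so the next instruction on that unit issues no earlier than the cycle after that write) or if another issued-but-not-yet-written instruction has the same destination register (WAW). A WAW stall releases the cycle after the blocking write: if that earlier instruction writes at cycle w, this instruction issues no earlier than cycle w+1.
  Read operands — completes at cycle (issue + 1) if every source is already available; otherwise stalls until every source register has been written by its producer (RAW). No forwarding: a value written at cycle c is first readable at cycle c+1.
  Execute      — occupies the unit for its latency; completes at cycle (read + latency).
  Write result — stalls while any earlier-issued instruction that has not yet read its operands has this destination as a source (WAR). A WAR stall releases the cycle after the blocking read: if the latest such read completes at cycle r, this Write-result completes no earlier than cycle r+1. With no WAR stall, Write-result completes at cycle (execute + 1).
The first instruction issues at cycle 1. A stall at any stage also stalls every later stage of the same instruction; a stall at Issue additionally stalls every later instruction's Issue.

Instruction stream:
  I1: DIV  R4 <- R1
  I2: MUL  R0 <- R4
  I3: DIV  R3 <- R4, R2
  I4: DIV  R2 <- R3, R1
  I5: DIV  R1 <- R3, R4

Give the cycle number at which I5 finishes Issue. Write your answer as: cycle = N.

cycle = 34

  I1 | 1 | 2 | 10 | 11
  I2 | 2 | 12 | 16 | 17   RAW R4: wait I1 write@11
  I3 | 12 | 13 | 21 | 22   struct: DIV busy until I1 writes@11
  I4 | 23 | 24 | 32 | 33   struct: DIV busy until I3 writes@22
  I5 | 34 | 35 | 43 | 44   struct: DIV busy until I4 writes@33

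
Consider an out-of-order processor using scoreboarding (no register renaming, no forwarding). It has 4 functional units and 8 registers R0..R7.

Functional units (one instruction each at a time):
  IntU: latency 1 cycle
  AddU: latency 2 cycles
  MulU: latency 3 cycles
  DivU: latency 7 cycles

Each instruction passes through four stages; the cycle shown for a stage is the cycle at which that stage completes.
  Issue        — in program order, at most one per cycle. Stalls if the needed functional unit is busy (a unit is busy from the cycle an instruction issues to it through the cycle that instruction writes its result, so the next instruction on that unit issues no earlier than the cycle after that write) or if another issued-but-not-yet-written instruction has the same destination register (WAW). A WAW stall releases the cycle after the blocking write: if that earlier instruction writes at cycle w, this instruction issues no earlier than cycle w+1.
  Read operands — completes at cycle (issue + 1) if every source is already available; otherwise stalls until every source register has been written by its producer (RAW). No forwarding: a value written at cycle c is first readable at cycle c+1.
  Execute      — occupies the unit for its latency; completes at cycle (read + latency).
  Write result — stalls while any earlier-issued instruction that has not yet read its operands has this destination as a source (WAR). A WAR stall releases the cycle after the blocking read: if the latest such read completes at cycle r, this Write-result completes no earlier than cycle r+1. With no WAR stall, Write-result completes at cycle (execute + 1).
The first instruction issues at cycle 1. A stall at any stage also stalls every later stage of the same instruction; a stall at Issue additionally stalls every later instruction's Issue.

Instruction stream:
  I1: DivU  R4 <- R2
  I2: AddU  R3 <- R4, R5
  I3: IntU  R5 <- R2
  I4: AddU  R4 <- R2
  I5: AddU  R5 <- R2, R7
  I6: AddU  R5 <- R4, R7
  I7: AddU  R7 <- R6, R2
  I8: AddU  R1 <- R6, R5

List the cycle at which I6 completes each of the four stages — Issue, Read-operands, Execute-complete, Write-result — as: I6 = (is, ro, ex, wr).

I6 = (25, 26, 28, 29)

I1  is:1  ro:2  ex:9  wr:10
I2  is:2  ro:11  ex:13  wr:14  — RAW R4: wait I1 write@10
I3  is:3  ro:4  ex:5  wr:12  — WAR R5: wait I2 read@11
I4  is:15  ro:16  ex:18  wr:19  — struct: AddU busy until I2 writes@14
I5  is:20  ro:21  ex:23  wr:24  — struct: AddU busy until I4 writes@19
I6  is:25  ro:26  ex:28  wr:29  — struct: AddU busy until I5 writes@24
I7  is:30  ro:31  ex:33  wr:34  — struct: AddU busy until I6 writes@29
I8  is:35  ro:36  ex:38  wr:39  — struct: AddU busy until I7 writes@34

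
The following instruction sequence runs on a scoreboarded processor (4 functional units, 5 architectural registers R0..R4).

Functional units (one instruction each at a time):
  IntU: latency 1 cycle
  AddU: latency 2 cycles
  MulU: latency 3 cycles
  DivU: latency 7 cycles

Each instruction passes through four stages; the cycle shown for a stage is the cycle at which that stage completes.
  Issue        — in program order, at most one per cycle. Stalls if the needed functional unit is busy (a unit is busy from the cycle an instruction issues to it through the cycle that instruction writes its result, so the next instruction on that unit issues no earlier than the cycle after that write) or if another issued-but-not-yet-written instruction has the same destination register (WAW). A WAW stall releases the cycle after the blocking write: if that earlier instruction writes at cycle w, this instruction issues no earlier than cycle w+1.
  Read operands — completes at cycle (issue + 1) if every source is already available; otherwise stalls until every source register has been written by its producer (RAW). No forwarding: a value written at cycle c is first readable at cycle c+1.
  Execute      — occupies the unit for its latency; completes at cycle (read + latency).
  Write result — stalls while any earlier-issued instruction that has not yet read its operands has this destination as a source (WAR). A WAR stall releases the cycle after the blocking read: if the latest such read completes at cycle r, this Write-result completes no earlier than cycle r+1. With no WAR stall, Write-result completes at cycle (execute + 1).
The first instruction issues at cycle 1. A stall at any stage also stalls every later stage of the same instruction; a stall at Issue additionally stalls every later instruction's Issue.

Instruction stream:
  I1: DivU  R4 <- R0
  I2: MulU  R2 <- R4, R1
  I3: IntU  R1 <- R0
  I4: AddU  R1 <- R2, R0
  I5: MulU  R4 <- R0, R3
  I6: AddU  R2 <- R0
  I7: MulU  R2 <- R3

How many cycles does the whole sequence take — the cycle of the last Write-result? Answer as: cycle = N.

cycle 1: I1 dispatched to DivU
cycle 2: I1 operands ready | I2 dispatched to MulU
cycle 3: I3 dispatched to IntU
cycle 4: I3 operands ready
cycle 5: I3 complete
cycle 9: I1 complete
cycle 10: R4←I1
cycle 11: I2 operands ready
cycle 12: R1←I3
cycle 13: I4 dispatched to AddU
cycle 14: I2 complete
cycle 15: R2←I2
cycle 16: I4 operands ready | I5 dispatched to MulU
cycle 17: I5 operands ready
cycle 18: I4 complete
cycle 19: R1←I4
cycle 20: I5 complete | I6 dispatched to AddU
cycle 21: R4←I5 | I6 operands ready
cycle 23: I6 complete
cycle 24: R2←I6
cycle 25: I7 dispatched to MulU
cycle 26: I7 operands ready
cycle 29: I7 complete
cycle 30: R2←I7

cycle = 30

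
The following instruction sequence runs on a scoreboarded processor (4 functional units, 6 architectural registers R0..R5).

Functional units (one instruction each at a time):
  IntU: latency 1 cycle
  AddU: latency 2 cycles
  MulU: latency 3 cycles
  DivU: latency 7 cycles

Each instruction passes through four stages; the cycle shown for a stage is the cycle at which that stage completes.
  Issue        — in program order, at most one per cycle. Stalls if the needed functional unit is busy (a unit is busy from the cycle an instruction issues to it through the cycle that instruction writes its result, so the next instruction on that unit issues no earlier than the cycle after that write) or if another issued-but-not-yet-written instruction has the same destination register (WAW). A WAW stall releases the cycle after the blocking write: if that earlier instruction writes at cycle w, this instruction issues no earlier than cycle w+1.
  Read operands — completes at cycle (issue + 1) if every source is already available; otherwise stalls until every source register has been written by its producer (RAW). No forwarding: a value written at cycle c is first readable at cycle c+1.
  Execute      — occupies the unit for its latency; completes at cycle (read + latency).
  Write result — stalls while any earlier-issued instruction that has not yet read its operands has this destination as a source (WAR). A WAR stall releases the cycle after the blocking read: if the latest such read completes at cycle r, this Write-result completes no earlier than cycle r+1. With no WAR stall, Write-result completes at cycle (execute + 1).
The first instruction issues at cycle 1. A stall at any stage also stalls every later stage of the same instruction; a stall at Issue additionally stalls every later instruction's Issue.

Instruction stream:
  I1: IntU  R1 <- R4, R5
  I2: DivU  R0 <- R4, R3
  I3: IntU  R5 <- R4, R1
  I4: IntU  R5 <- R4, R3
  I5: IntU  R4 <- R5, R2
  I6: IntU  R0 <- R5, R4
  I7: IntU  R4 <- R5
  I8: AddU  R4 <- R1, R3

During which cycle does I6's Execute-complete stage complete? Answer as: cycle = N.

cycle = 19

[1] issue I1 (IntU)
[2] I1 read-ops, issue I2 (DivU)
[3] I1 finished on IntU, I2 read-ops
[4] I1→R1
[5] issue I3 (IntU)
[6] I3 read-ops
[7] I3 finished on IntU
[8] I3→R5
[9] issue I4 (IntU)
[10] I2 finished on DivU, I4 read-ops
[11] I2→R0, I4 finished on IntU
[12] I4→R5
[13] issue I5 (IntU)
[14] I5 read-ops
[15] I5 finished on IntU
[16] I5→R4
[17] issue I6 (IntU)
[18] I6 read-ops
[19] I6 finished on IntU
[20] I6→R0
[21] issue I7 (IntU)
[22] I7 read-ops
[23] I7 finished on IntU
[24] I7→R4
[25] issue I8 (AddU)
[26] I8 read-ops
[28] I8 finished on AddU
[29] I8→R4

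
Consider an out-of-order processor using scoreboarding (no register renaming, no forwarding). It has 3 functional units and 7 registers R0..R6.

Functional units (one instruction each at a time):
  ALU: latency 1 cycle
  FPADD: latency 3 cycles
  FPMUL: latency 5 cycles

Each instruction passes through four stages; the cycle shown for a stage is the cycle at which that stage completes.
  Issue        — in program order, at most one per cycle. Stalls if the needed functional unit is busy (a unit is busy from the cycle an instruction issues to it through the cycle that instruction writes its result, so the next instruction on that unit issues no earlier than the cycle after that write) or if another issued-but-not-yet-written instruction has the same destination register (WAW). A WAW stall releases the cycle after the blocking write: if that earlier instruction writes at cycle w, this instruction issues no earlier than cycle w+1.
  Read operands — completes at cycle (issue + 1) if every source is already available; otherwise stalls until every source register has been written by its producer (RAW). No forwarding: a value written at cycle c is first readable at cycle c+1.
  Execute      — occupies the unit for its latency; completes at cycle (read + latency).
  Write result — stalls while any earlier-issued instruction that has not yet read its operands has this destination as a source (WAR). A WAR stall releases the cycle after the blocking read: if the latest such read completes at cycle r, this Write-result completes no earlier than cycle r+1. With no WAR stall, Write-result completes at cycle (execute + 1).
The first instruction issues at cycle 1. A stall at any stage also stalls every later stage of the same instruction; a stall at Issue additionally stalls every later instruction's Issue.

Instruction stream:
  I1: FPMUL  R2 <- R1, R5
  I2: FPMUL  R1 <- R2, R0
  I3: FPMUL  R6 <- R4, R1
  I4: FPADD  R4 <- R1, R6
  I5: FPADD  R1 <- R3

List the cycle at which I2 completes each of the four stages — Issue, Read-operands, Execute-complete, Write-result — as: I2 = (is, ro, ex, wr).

I2 = (9, 10, 15, 16)

cycle 1: I1→FPMUL
cycle 2: I1 RO
cycle 7: I1 EX
cycle 8: I1 WR R2
cycle 9: I2→FPMUL
cycle 10: I2 RO
cycle 15: I2 EX
cycle 16: I2 WR R1
cycle 17: I3→FPMUL
cycle 18: I3 RO; I4→FPADD
cycle 23: I3 EX
cycle 24: I3 WR R6
cycle 25: I4 RO
cycle 28: I4 EX
cycle 29: I4 WR R4
cycle 30: I5→FPADD
cycle 31: I5 RO
cycle 34: I5 EX
cycle 35: I5 WR R1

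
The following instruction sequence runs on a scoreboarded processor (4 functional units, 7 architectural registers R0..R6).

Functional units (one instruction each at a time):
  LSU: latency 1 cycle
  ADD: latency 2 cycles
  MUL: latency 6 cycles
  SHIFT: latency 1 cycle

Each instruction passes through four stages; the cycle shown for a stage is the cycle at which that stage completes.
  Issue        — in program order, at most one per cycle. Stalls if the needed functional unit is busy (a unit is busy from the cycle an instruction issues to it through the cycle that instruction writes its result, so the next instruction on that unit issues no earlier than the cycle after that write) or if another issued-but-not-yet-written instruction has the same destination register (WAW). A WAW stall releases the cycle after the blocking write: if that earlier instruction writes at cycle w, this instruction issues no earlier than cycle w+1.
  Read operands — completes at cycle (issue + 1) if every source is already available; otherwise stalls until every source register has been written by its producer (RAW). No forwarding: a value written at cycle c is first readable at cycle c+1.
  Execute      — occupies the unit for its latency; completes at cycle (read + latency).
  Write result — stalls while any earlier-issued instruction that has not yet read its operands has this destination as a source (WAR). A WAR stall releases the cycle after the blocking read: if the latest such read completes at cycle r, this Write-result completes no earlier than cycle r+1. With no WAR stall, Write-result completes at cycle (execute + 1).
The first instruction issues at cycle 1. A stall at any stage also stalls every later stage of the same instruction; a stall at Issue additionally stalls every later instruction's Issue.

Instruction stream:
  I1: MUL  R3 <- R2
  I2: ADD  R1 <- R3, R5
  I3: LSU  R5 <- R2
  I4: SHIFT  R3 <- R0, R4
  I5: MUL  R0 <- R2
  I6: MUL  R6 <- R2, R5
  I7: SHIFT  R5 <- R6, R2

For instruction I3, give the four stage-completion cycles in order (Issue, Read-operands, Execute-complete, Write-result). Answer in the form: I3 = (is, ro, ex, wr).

I1: IS=1 RO=2 EX=8 WR=9
I2: IS=2 RO=10 EX=12 WR=13  [RAW R3: wait I1 write@9]
I3: IS=3 RO=4 EX=5 WR=11  [WAR R5: wait I2 read@10]
I4: IS=10 RO=11 EX=12 WR=13  [WAW R3: wait I1 write@9]
I5: IS=11 RO=12 EX=18 WR=19
I6: IS=20 RO=21 EX=27 WR=28  [struct: MUL busy until I5 writes@19]
I7: IS=21 RO=29 EX=30 WR=31  [RAW R6: wait I6 write@28]

I3 = (3, 4, 5, 11)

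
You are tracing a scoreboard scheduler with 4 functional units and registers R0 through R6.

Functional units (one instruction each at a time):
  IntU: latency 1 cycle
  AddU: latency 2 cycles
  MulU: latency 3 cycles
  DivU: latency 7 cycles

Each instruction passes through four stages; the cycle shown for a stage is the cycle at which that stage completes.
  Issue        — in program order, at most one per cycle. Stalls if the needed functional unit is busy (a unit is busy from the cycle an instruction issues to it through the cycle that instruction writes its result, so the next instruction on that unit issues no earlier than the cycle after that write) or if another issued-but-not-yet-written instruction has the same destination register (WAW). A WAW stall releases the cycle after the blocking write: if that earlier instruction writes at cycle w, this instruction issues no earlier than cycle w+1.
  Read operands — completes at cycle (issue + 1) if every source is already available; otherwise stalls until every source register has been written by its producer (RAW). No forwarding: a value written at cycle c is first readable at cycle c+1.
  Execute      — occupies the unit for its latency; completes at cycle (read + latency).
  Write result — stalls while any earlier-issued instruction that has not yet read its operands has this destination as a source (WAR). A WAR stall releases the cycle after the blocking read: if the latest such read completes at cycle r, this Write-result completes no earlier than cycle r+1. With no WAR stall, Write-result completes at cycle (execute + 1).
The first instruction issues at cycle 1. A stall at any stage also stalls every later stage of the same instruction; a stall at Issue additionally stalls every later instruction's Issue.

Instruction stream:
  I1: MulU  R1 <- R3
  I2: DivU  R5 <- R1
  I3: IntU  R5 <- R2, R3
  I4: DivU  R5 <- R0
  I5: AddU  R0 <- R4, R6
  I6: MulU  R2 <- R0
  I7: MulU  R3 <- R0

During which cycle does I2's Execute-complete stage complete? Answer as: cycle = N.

  I1 | 1 | 2 | 5 | 6
  I2 | 2 | 7 | 14 | 15   RAW R1: wait I1 write@6
  I3 | 16 | 17 | 18 | 19   WAW R5: wait I2 write@15
  I4 | 20 | 21 | 28 | 29   WAW R5: wait I3 write@19
  I5 | 21 | 22 | 24 | 25
  I6 | 22 | 26 | 29 | 30   RAW R0: wait I5 write@25
  I7 | 31 | 32 | 35 | 36   struct: MulU busy until I6 writes@30

cycle = 14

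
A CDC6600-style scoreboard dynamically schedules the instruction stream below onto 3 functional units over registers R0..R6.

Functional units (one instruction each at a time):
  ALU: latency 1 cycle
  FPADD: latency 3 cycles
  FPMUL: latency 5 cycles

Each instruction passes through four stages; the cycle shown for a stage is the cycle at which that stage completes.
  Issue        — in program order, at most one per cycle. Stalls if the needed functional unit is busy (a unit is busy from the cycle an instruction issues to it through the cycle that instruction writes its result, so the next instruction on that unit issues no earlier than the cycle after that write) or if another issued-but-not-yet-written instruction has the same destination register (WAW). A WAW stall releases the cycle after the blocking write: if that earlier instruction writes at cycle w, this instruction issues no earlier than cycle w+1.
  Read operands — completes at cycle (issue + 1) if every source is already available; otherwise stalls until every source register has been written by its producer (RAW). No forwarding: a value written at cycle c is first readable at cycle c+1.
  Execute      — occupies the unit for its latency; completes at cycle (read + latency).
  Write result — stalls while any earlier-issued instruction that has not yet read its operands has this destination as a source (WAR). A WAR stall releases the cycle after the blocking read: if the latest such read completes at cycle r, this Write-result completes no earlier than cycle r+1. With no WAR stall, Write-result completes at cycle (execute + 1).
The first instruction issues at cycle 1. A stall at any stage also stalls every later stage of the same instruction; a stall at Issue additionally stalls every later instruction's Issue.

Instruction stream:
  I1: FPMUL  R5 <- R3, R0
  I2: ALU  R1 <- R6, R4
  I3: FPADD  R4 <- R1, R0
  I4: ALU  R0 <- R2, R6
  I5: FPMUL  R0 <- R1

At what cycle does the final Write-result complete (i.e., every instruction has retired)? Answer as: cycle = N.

cycle 1: I1→FPMUL
cycle 2: I1 RO; I2→ALU
cycle 3: I2 RO; I3→FPADD
cycle 4: I2 EX
cycle 5: I2 WR R1
cycle 6: I3 RO; I4→ALU
cycle 7: I1 EX; I4 RO
cycle 8: I1 WR R5; I4 EX
cycle 9: I3 EX; I4 WR R0
cycle 10: I3 WR R4; I5→FPMUL
cycle 11: I5 RO
cycle 16: I5 EX
cycle 17: I5 WR R0

cycle = 17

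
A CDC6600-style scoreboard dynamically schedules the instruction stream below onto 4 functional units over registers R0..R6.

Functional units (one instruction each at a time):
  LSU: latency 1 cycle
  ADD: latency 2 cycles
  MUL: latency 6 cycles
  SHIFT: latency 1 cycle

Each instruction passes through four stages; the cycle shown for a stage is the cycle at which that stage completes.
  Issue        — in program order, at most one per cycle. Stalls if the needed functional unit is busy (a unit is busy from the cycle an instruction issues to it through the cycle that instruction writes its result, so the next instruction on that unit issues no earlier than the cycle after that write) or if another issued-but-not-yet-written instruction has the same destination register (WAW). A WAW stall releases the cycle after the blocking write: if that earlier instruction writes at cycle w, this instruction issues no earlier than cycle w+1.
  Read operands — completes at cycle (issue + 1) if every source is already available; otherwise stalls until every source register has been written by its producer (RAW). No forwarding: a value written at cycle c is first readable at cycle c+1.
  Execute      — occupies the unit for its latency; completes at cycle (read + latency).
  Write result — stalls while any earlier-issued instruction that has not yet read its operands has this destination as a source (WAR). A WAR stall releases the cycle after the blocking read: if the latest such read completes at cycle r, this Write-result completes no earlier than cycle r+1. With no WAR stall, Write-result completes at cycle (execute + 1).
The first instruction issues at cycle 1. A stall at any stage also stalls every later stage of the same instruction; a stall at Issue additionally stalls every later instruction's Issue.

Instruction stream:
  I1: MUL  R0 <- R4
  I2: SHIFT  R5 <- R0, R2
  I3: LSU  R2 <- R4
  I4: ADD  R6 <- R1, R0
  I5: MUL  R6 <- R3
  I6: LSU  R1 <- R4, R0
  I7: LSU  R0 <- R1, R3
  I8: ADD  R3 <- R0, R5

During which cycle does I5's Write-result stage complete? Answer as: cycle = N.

cycle = 22

  I1 | 1 | 2 | 8 | 9
  I2 | 2 | 10 | 11 | 12   RAW R0: wait I1 write@9
  I3 | 3 | 4 | 5 | 11   WAR R2: wait I2 read@10
  I4 | 4 | 10 | 12 | 13   RAW R0: wait I1 write@9
  I5 | 14 | 15 | 21 | 22   WAW R6: wait I4 write@13
  I6 | 15 | 16 | 17 | 18
  I7 | 19 | 20 | 21 | 22   struct: LSU busy until I6 writes@18
  I8 | 20 | 23 | 25 | 26   RAW R0: wait I7 write@22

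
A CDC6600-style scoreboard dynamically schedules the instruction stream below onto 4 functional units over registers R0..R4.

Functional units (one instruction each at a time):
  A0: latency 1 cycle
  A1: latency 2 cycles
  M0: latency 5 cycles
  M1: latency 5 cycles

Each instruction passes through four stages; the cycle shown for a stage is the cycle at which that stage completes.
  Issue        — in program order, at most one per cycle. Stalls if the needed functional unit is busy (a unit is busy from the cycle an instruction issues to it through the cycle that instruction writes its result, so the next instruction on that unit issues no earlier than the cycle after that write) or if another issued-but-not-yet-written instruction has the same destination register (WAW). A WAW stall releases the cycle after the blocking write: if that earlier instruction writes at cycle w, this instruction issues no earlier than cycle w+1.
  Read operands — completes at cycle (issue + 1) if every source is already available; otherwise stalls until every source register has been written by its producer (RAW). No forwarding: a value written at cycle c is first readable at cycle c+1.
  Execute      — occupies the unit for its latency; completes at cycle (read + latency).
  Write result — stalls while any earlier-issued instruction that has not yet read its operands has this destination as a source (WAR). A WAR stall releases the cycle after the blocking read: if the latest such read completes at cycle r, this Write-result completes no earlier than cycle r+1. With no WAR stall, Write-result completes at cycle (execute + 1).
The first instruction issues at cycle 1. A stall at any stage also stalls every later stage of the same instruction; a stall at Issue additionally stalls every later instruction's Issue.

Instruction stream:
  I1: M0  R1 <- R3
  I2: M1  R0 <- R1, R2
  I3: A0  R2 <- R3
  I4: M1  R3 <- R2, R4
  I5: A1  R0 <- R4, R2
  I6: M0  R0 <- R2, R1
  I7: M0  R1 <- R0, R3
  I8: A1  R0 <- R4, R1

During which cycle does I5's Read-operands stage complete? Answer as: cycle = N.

cycle = 18

1) issue 1, read 2, done 7, write 8
2) issue 2, read 9, done 14, write 15  <RAW R1: wait I1 write@8>
3) issue 3, read 4, done 5, write 10  <WAR R2: wait I2 read@9>
4) issue 16, read 17, done 22, write 23  <struct: M1 busy until I2 writes@15>
5) issue 17, read 18, done 20, write 21
6) issue 22, read 23, done 28, write 29  <WAW R0: wait I5 write@21>
7) issue 30, read 31, done 36, write 37  <struct: M0 busy until I6 writes@29>
8) issue 31, read 38, done 40, write 41  <RAW R1: wait I7 write@37>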